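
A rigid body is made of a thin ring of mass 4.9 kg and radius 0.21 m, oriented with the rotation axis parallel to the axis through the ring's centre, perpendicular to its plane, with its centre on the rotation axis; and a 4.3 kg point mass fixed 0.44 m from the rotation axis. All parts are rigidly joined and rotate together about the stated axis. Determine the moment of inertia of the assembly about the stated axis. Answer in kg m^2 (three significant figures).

1.05

Thin ring: I_cm = MR² = (4.9)(0.21)² = 0.21609 kg m^2; axis through the centre, so I = 0.21609 kg m^2.
Point mass: I_cm = 0; centre at d = 0.44 m, so I = I_cm + Md² gives I = 0 + (4.3)(0.44)² = 0.83248 kg m^2.
Total I = 0.21609 + 0.83248 = 1.0486 kg m^2.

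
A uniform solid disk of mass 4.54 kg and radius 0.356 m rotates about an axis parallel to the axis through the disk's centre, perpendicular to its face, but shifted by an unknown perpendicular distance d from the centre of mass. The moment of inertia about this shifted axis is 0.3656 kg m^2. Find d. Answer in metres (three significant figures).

0.131

About the centre-of-mass axis, I_cm = (1/2)MR² = (1/2)(4.54)(0.356)² = 0.28769 kg m^2.
Parallel axis theorem: I = I_cm + Md², so Md² = 0.3656 − 0.28769 = 0.077909 kg m^2.
d = √(0.077909 / 4.54) = 0.131 m.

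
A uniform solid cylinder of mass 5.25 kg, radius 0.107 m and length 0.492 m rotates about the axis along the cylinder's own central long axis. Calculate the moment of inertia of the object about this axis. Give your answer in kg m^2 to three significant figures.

I_cm = (1/2)MR² = (1/2)(5.25)(0.107)² = 0.030054 kg m^2; axis through the centre, so I = 0.030054 kg m^2.

0.0301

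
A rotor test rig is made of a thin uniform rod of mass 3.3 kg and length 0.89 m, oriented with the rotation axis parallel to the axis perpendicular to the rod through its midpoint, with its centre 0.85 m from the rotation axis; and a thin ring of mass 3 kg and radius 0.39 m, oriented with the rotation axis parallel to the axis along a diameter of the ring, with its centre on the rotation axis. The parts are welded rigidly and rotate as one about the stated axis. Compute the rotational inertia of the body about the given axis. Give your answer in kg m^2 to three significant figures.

2.83

Thin rod: I_cm = (1/12)ML² = (1/12)(3.3)(0.89)² = 0.21783 kg m^2; centre at d = 0.85 m, so I = I_cm + Md² gives I = 0.21783 + (3.3)(0.85)² = 2.6021 kg m^2.
Thin ring: I_cm = (1/2)MR² = (1/2)(3)(0.39)² = 0.22815 kg m^2; axis through the centre, so I = 0.22815 kg m^2.
Total I = 2.6021 + 0.22815 = 2.8302 kg m^2.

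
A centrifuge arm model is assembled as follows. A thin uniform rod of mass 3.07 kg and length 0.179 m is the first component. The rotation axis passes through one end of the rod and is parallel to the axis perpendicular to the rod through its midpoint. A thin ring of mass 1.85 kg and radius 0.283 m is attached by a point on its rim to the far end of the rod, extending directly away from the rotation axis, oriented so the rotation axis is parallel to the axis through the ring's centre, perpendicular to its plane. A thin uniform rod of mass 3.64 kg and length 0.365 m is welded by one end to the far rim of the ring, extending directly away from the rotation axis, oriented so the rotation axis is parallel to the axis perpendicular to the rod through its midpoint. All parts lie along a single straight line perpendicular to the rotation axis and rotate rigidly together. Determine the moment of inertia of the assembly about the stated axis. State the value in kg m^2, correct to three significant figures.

3.75

Thin rod: I_cm = (1/12)ML² = (1/12)(3.07)(0.179)² = 0.0081972 kg m^2; centre at d = 0.0895 m, so I = I_cm + Md² gives I = 0.0081972 + (3.07)(0.0895)² = 0.032789 kg m^2.
Thin ring: I_cm = MR² = (1.85)(0.283)² = 0.14816 kg m^2; centre at d = 0.0895 + 0.0895 + 0.283 = 0.462 m, so I = I_cm + Md² gives I = 0.14816 + (1.85)(0.462)² = 0.54304 kg m^2.
Thin rod: I_cm = (1/12)ML² = (1/12)(3.64)(0.365)² = 0.040412 kg m^2; centre at d = 0.0895 + 0.0895 + 0.283 + 0.283 + 0.1825 = 0.9275 m, so I = I_cm + Md² gives I = 0.040412 + (3.64)(0.9275)² = 3.1717 kg m^2.
Total I = 0.032789 + 0.54304 + 3.1717 = 3.7476 kg m^2.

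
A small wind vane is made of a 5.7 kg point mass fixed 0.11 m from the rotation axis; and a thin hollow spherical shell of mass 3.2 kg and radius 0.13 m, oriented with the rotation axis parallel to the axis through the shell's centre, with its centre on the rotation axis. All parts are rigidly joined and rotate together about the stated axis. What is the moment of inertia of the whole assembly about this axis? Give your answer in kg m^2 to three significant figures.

0.105

Point mass: I_cm = 0; centre at d = 0.11 m, so the parallel axis theorem gives I = 0 + (5.7)(0.11)² = 0.06897 kg m^2.
Spherical shell: I_cm = (2/3)MR² = (2/3)(3.2)(0.13)² = 0.036053 kg m^2; axis through the centre, so I = 0.036053 kg m^2.
Total I = 0.06897 + 0.036053 = 0.10502 kg m^2.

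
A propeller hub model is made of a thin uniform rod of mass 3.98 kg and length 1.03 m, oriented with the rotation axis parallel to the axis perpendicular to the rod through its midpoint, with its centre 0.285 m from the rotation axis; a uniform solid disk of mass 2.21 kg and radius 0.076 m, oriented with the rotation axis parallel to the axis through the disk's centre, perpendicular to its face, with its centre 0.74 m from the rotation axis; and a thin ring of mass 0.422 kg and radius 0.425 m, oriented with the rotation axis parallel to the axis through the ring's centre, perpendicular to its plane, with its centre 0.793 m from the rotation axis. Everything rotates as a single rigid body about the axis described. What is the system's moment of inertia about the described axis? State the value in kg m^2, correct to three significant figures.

Thin rod: I_cm = (1/12)ML² = (1/12)(3.98)(1.03)² = 0.35187 kg m^2; centre at d = 0.285 m, so the parallel axis theorem gives I = 0.35187 + (3.98)(0.285)² = 0.67514 kg m^2.
Solid disk: I_cm = (1/2)MR² = (1/2)(2.21)(0.076)² = 0.0063825 kg m^2; centre at d = 0.74 m, so the parallel axis theorem gives I = 0.0063825 + (2.21)(0.74)² = 1.2166 kg m^2.
Thin ring: I_cm = MR² = (0.422)(0.425)² = 0.076224 kg m^2; centre at d = 0.793 m, so the parallel axis theorem gives I = 0.076224 + (0.422)(0.793)² = 0.3416 kg m^2.
Total I = 0.67514 + 1.2166 + 0.3416 = 2.2333 kg m^2.

2.23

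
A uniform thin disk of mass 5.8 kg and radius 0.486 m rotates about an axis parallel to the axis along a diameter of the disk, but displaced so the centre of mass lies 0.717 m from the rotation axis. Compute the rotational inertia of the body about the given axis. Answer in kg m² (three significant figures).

3.32

I_cm = (1/4)MR² = (1/4)(5.8)(0.486)² = 0.34248 kg m²; centre at d = 0.717 m, so the parallel axis theorem gives I = 0.34248 + (5.8)(0.717)² = 3.3242 kg m².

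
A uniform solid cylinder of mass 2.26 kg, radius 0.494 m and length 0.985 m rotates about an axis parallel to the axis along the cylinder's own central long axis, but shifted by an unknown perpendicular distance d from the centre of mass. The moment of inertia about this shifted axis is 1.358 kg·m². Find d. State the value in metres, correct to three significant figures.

About the centre-of-mass axis, I_cm = (1/2)MR² = (1/2)(2.26)(0.494)² = 0.27576 kg·m².
Parallel axis theorem: I = I_cm + Md², so Md² = 1.358 − 0.27576 = 1.0822 kg·m².
d = √(1.0822 / 2.26) = 0.692 m.

0.692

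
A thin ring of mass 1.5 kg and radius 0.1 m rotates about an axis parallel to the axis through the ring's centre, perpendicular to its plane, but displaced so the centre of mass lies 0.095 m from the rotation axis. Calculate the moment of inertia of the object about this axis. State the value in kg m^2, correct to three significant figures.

0.0285

I_cm = MR² = (1.5)(0.1)² = 0.015 kg m^2; centre at d = 0.095 m, so I = I_cm + Md² gives I = 0.015 + (1.5)(0.095)² = 0.028538 kg m^2.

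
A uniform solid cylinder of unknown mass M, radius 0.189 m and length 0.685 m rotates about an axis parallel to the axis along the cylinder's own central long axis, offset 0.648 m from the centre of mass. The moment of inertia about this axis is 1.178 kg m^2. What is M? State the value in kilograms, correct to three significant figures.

I = I_cm + Md² = (1/2)MR² + Md² = M·[0.5·(0.189)² + (0.648)²] = M·0.43776.
So M = 1.178 / 0.43776 = 2.6909 kg.

2.69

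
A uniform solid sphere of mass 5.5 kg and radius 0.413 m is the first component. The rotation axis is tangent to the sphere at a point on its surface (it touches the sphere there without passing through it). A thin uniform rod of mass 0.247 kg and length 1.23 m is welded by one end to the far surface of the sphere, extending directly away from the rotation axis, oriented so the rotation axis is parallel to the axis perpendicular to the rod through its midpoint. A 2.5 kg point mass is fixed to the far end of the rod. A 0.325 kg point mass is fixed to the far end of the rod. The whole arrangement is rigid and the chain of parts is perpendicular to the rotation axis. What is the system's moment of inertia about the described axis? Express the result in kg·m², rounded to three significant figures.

Solid sphere: I_cm = (2/5)MR² = (2/5)(5.5)(0.413)² = 0.37525 kg·m²; centre at d = 0.413 m, so the parallel axis theorem gives I = 0.37525 + (5.5)(0.413)² = 1.3134 kg·m².
Thin rod: I_cm = (1/12)ML² = (1/12)(0.247)(1.23)² = 0.031141 kg·m²; centre at d = 0.413 + 0.413 + 0.615 = 1.441 m, so the parallel axis theorem gives I = 0.031141 + (0.247)(1.441)² = 0.54403 kg·m².
Point mass: I_cm = 0; centre at d = 0.413 + 0.413 + 0.615 + 0.615 = 2.056 m, so the parallel axis theorem gives I = 0 + (2.5)(2.056)² = 10.568 kg·m².
Point mass: I_cm = 0; centre at d = 0.413 + 0.413 + 0.615 + 0.615 = 2.056 m, so the parallel axis theorem gives I = 0 + (0.325)(2.056)² = 1.3738 kg·m².
Total I = 1.3134 + 0.54403 + 10.568 + 1.3738 = 13.799 kg·m².

13.8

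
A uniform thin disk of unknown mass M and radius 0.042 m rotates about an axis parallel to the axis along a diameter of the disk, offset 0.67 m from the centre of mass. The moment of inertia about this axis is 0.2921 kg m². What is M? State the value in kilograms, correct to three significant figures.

0.650

I = I_cm + Md² = (1/4)MR² + Md² = M·[0.25·(0.042)² + (0.67)²] = M·0.44934.
So M = 0.2921 / 0.44934 = 0.65006 kg.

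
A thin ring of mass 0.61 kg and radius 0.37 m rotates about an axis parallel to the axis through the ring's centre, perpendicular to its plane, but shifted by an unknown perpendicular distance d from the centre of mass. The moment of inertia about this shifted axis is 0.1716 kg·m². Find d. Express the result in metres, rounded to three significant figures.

0.380

About the centre-of-mass axis, I_cm = MR² = (0.61)(0.37)² = 0.083509 kg·m².
Parallel axis theorem: I = I_cm + Md², so Md² = 0.1716 − 0.083509 = 0.088091 kg·m².
d = √(0.088091 / 0.61) = 0.38002 m.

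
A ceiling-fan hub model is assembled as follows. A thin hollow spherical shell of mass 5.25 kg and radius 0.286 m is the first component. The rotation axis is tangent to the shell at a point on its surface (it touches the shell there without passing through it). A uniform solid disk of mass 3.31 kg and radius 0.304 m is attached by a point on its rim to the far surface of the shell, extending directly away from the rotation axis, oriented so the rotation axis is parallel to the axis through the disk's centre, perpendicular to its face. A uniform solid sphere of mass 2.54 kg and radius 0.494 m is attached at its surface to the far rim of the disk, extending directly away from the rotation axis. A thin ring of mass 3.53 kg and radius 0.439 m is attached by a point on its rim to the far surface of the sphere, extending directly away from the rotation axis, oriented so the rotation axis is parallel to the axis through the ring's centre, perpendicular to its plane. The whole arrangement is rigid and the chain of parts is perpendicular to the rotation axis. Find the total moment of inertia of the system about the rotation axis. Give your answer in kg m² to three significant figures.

Spherical shell: I_cm = (2/3)MR² = (2/3)(5.25)(0.286)² = 0.28629 kg m²; centre at d = 0.286 m, so the parallel axis theorem gives I = 0.28629 + (5.25)(0.286)² = 0.71571 kg m².
Solid disk: I_cm = (1/2)MR² = (1/2)(3.31)(0.304)² = 0.15295 kg m²; centre at d = 0.286 + 0.286 + 0.304 = 0.876 m, so the parallel axis theorem gives I = 0.15295 + (3.31)(0.876)² = 2.693 kg m².
Solid sphere: I_cm = (2/5)MR² = (2/5)(2.54)(0.494)² = 0.24794 kg m²; centre at d = 0.286 + 0.286 + 0.304 + 0.304 + 0.494 = 1.674 m, so the parallel axis theorem gives I = 0.24794 + (2.54)(1.674)² = 7.3657 kg m².
Thin ring: I_cm = MR² = (3.53)(0.439)² = 0.68031 kg m²; centre at d = 0.286 + 0.286 + 0.304 + 0.304 + 0.494 + 0.494 + 0.439 = 2.607 m, so the parallel axis theorem gives I = 0.68031 + (3.53)(2.607)² = 24.672 kg m².
Total I = 0.71571 + 2.693 + 7.3657 + 24.672 = 35.446 kg m².

35.4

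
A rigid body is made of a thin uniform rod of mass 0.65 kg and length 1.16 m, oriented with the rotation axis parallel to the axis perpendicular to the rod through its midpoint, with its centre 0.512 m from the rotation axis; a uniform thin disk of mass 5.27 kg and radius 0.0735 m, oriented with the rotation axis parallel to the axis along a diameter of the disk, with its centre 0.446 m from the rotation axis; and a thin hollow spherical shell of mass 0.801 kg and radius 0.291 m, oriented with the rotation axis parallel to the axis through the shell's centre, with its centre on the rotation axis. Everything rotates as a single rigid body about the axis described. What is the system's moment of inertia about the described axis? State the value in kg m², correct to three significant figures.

Thin rod: I_cm = (1/12)ML² = (1/12)(0.65)(1.16)² = 0.072887 kg m²; centre at d = 0.512 m, so the parallel axis theorem gives I = 0.072887 + (0.65)(0.512)² = 0.24328 kg m².
Thin disk: I_cm = (1/4)MR² = (1/4)(5.27)(0.0735)² = 0.0071175 kg m²; centre at d = 0.446 m, so the parallel axis theorem gives I = 0.0071175 + (5.27)(0.446)² = 1.0554 kg m².
Spherical shell: I_cm = (2/3)MR² = (2/3)(0.801)(0.291)² = 0.04522 kg m²; axis through the centre, so I = 0.04522 kg m².
Total I = 0.24328 + 1.0554 + 0.04522 = 1.3439 kg m².

1.34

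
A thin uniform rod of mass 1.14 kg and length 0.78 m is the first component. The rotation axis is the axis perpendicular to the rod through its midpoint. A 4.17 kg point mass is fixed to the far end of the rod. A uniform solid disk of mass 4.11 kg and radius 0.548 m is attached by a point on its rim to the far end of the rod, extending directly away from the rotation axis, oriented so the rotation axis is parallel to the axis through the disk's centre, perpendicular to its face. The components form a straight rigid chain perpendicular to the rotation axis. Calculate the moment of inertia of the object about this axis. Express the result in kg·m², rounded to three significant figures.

Thin rod: I_cm = (1/12)ML² = (1/12)(1.14)(0.78)² = 0.057798 kg·m²; axis through the centre, so I = 0.057798 kg·m².
Point mass: I_cm = 0; centre at d = 0.39 m, so the parallel axis theorem gives I = 0 + (4.17)(0.39)² = 0.63426 kg·m².
Solid disk: I_cm = (1/2)MR² = (1/2)(4.11)(0.548)² = 0.61712 kg·m²; centre at d = 0.39 + 0.548 = 0.938 m, so the parallel axis theorem gives I = 0.61712 + (4.11)(0.938)² = 4.2333 kg·m².
Total I = 0.057798 + 0.63426 + 4.2333 = 4.9253 kg·m².

4.93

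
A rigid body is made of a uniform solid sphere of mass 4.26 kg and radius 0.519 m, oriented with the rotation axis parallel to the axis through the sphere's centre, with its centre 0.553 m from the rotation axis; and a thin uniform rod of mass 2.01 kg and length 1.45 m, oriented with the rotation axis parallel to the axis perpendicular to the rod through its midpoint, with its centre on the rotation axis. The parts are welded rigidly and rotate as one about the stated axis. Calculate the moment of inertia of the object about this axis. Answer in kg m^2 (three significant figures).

2.11

Solid sphere: I_cm = (2/5)MR² = (2/5)(4.26)(0.519)² = 0.45899 kg m^2; centre at d = 0.553 m, so the parallel axis theorem gives I = 0.45899 + (4.26)(0.553)² = 1.7617 kg m^2.
Thin rod: I_cm = (1/12)ML² = (1/12)(2.01)(1.45)² = 0.35217 kg m^2; axis through the centre, so I = 0.35217 kg m^2.
Total I = 1.7617 + 0.35217 = 2.1139 kg m^2.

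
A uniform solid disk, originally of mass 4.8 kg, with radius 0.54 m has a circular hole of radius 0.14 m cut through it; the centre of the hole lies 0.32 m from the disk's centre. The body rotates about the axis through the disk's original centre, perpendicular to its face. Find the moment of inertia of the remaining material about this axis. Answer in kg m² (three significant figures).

Unpierced body about its centre: I₀ = (1/2)MR² = (1/2)(4.8)(0.54)² = 0.69984 kg m².
The removed disk has mass m = M·(r/R)² = (4.8)(0.14/0.54)² = 0.32263 kg (same uniform areal density).
Its moment of inertia about the rotation axis (parallel-axis theorem): I_hole = (1/2)mr² + md² = (1/2)(0.32263)(0.14)² + (0.32263)(0.32)² = 0.0362 kg m².
Treating the hole as negative mass, I = I₀ − I_hole = 0.69984 − 0.0362 = 0.66364 kg m².

0.664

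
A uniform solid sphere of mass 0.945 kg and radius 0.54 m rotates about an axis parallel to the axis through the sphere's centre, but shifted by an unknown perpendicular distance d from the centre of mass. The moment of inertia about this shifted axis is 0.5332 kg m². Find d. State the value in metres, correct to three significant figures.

0.669

About the centre-of-mass axis, I_cm = (2/5)MR² = (2/5)(0.945)(0.54)² = 0.11022 kg m².
Parallel axis theorem: I = I_cm + Md², so Md² = 0.5332 − 0.11022 = 0.42298 kg m².
d = √(0.42298 / 0.945) = 0.66902 m.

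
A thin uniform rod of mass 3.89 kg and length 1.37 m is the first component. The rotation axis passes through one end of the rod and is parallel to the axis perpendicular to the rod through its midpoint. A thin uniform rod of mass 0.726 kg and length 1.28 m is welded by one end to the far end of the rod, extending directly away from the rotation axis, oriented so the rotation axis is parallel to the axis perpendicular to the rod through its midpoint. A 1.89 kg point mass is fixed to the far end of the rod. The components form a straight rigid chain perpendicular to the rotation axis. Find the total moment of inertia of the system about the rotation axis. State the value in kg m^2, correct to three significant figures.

18.7

Thin rod: I_cm = (1/12)ML² = (1/12)(3.89)(1.37)² = 0.60843 kg m^2; centre at d = 0.685 m, so I = I_cm + Md² gives I = 0.60843 + (3.89)(0.685)² = 2.4337 kg m^2.
Thin rod: I_cm = (1/12)ML² = (1/12)(0.726)(1.28)² = 0.099123 kg m^2; centre at d = 0.685 + 0.685 + 0.64 = 2.01 m, so I = I_cm + Md² gives I = 0.099123 + (0.726)(2.01)² = 3.0322 kg m^2.
Point mass: I_cm = 0; centre at d = 0.685 + 0.685 + 0.64 + 0.64 = 2.65 m, so I = I_cm + Md² gives I = 0 + (1.89)(2.65)² = 13.273 kg m^2.
Total I = 2.4337 + 3.0322 + 13.273 = 18.738 kg m^2.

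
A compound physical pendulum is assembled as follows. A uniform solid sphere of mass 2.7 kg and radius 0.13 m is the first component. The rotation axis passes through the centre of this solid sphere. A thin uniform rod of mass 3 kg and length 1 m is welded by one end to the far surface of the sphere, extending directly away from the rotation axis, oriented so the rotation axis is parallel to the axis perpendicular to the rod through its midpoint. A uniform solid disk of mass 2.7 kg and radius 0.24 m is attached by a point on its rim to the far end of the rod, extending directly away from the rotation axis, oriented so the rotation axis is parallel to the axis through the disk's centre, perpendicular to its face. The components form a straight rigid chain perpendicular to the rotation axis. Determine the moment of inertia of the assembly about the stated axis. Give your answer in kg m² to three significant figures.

Solid sphere: I_cm = (2/5)MR² = (2/5)(2.7)(0.13)² = 0.018252 kg m²; axis through the centre, so I = 0.018252 kg m².
Thin rod: I_cm = (1/12)ML² = (1/12)(3)(1)² = 0.25 kg m²; centre at d = 0.13 + 0.5 = 0.63 m, so I = I_cm + Md² gives I = 0.25 + (3)(0.63)² = 1.4407 kg m².
Solid disk: I_cm = (1/2)MR² = (1/2)(2.7)(0.24)² = 0.07776 kg m²; centre at d = 0.13 + 0.5 + 0.5 + 0.24 = 1.37 m, so I = I_cm + Md² gives I = 0.07776 + (2.7)(1.37)² = 5.1454 kg m².
Total I = 0.018252 + 1.4407 + 5.1454 = 6.6043 kg m².

6.60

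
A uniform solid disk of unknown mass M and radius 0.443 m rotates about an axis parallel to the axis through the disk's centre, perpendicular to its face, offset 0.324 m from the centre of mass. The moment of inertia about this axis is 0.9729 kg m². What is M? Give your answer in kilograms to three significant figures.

4.79

I = I_cm + Md² = (1/2)MR² + Md² = M·[0.5·(0.443)² + (0.324)²] = M·0.2031.
So M = 0.9729 / 0.2031 = 4.7902 kg.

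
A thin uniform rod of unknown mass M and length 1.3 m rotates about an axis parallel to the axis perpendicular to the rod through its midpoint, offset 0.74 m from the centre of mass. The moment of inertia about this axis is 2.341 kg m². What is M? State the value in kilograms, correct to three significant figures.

3.40

I = I_cm + Md² = (1/12)ML² + Md² = M·[0.0833333·(1.3)² + (0.74)²] = M·0.68843.
So M = 2.341 / 0.68843 = 3.4005 kg.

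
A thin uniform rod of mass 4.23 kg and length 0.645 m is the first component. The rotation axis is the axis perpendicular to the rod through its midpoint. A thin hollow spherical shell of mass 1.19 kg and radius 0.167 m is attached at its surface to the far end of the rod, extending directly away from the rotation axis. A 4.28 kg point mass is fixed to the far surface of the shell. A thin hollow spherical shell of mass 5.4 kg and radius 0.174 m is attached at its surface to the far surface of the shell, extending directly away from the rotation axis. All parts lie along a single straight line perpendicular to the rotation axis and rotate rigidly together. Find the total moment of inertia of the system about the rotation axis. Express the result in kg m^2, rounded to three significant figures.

Thin rod: I_cm = (1/12)ML² = (1/12)(4.23)(0.645)² = 0.14665 kg m^2; axis through the centre, so I = 0.14665 kg m^2.
Spherical shell: I_cm = (2/3)MR² = (2/3)(1.19)(0.167)² = 0.022125 kg m^2; centre at d = 0.3225 + 0.167 = 0.4895 m, so I = I_cm + Md² gives I = 0.022125 + (1.19)(0.4895)² = 0.30726 kg m^2.
Point mass: I_cm = 0; centre at d = 0.3225 + 0.167 + 0.167 = 0.6565 m, so I = I_cm + Md² gives I = 0 + (4.28)(0.6565)² = 1.8446 kg m^2.
Spherical shell: I_cm = (2/3)MR² = (2/3)(5.4)(0.174)² = 0.10899 kg m^2; centre at d = 0.3225 + 0.167 + 0.167 + 0.174 = 0.8305 m, so I = I_cm + Md² gives I = 0.10899 + (5.4)(0.8305)² = 3.8335 kg m^2.
Total I = 0.14665 + 0.30726 + 1.8446 + 3.8335 = 6.1321 kg m^2.

6.13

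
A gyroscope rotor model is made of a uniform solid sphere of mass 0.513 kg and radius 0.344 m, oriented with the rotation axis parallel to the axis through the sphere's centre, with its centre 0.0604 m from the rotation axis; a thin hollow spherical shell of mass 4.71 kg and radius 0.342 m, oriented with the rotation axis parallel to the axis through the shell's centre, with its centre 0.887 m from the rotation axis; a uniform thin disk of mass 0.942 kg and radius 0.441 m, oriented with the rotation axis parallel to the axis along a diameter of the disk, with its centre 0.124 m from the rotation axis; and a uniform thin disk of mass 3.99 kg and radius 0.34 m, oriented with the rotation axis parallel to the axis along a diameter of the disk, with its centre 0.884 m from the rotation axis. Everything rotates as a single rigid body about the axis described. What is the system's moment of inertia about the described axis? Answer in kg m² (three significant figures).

7.39

Solid sphere: I_cm = (2/5)MR² = (2/5)(0.513)(0.344)² = 0.024283 kg m²; centre at d = 0.0604 m, so the parallel axis theorem gives I = 0.024283 + (0.513)(0.0604)² = 0.026154 kg m².
Spherical shell: I_cm = (2/3)MR² = (2/3)(4.71)(0.342)² = 0.36727 kg m²; centre at d = 0.887 m, so the parallel axis theorem gives I = 0.36727 + (4.71)(0.887)² = 4.0729 kg m².
Thin disk: I_cm = (1/4)MR² = (1/4)(0.942)(0.441)² = 0.0458 kg m²; centre at d = 0.124 m, so the parallel axis theorem gives I = 0.0458 + (0.942)(0.124)² = 0.060284 kg m².
Thin disk: I_cm = (1/4)MR² = (1/4)(3.99)(0.34)² = 0.11531 kg m²; centre at d = 0.884 m, so the parallel axis theorem gives I = 0.11531 + (3.99)(0.884)² = 3.2333 kg m².
Total I = 0.026154 + 4.0729 + 0.060284 + 3.2333 = 7.3927 kg m².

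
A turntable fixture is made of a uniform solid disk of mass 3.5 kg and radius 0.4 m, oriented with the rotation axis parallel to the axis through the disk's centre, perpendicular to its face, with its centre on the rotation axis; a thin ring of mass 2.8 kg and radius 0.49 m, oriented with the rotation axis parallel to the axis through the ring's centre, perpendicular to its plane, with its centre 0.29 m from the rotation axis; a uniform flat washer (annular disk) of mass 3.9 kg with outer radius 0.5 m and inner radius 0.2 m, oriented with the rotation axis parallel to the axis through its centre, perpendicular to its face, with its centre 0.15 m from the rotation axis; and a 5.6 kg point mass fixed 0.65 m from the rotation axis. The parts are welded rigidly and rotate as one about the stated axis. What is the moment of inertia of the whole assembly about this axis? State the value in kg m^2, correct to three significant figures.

Solid disk: I_cm = (1/2)MR² = (1/2)(3.5)(0.4)² = 0.28 kg m^2; axis through the centre, so I = 0.28 kg m^2.
Thin ring: I_cm = MR² = (2.8)(0.49)² = 0.67228 kg m^2; centre at d = 0.29 m, so I = I_cm + Md² gives I = 0.67228 + (2.8)(0.29)² = 0.90776 kg m^2.
Annular disk: I_cm = (1/2)M(R²+r²) = (1/2)(3.9)[(0.5)² + (0.2)²] = 0.5655 kg m^2; centre at d = 0.15 m, so I = I_cm + Md² gives I = 0.5655 + (3.9)(0.15)² = 0.65325 kg m^2.
Point mass: I_cm = 0; centre at d = 0.65 m, so I = I_cm + Md² gives I = 0 + (5.6)(0.65)² = 2.366 kg m^2.
Total I = 0.28 + 0.90776 + 0.65325 + 2.366 = 4.207 kg m^2.

4.21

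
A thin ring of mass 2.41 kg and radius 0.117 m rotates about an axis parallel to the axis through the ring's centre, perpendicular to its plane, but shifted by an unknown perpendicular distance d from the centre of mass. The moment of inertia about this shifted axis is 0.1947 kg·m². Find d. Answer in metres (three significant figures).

0.259

About the centre-of-mass axis, I_cm = MR² = (2.41)(0.117)² = 0.03299 kg·m².
Parallel axis theorem: I = I_cm + Md², so Md² = 0.1947 − 0.03299 = 0.16171 kg·m².
d = √(0.16171 / 2.41) = 0.25904 m.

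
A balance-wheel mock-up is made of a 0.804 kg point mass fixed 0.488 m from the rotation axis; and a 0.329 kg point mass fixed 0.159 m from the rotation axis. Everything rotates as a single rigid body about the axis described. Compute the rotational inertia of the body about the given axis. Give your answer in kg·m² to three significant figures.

0.200

Point mass: I_cm = 0; centre at d = 0.488 m, so the parallel axis theorem gives I = 0 + (0.804)(0.488)² = 0.19147 kg·m².
Point mass: I_cm = 0; centre at d = 0.159 m, so the parallel axis theorem gives I = 0 + (0.329)(0.159)² = 0.0083174 kg·m².
Total I = 0.19147 + 0.0083174 = 0.19979 kg·m².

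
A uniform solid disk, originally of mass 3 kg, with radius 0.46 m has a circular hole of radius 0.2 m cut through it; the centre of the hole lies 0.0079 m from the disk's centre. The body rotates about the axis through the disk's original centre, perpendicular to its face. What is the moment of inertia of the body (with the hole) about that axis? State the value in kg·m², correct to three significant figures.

0.306

Unpierced body about its centre: I₀ = (1/2)MR² = (1/2)(3)(0.46)² = 0.3174 kg·m².
The removed disk has mass m = M·(r/R)² = (3)(0.2/0.46)² = 0.56711 kg (same uniform areal density).
Its moment of inertia about the rotation axis (parallel-axis theorem): I_hole = (1/2)mr² + md² = (1/2)(0.56711)(0.2)² + (0.56711)(0.0079)² = 0.011378 kg·m².
Treating the hole as negative mass, I = I₀ − I_hole = 0.3174 − 0.011378 = 0.30602 kg·m².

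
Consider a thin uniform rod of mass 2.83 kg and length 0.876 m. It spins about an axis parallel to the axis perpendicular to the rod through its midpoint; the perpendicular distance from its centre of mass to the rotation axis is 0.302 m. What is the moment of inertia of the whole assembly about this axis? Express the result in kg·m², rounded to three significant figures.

I_cm = (1/12)ML² = (1/12)(2.83)(0.876)² = 0.18097 kg·m²; centre at d = 0.302 m, so I = I_cm + Md² gives I = 0.18097 + (2.83)(0.302)² = 0.43908 kg·m².

0.439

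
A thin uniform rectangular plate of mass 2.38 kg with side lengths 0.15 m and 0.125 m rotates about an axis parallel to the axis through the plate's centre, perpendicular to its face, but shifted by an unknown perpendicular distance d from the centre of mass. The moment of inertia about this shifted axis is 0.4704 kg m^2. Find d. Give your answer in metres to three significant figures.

0.441

About the centre-of-mass axis, I_cm = (1/12)M(a²+b²) = (1/12)(2.38)[(0.15)² + (0.125)²] = 0.0075615 kg m^2.
Parallel axis theorem: I = I_cm + Md², so Md² = 0.4704 − 0.0075615 = 0.46284 kg m^2.
d = √(0.46284 / 2.38) = 0.44099 m.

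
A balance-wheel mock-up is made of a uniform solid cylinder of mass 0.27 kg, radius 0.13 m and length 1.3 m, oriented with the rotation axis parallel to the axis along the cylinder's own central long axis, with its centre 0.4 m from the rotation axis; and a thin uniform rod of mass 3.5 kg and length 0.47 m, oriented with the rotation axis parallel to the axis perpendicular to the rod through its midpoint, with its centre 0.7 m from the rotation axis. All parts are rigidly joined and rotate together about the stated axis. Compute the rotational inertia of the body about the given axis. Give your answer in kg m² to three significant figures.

Solid cylinder: I_cm = (1/2)MR² = (1/2)(0.27)(0.13)² = 0.0022815 kg m²; centre at d = 0.4 m, so I = I_cm + Md² gives I = 0.0022815 + (0.27)(0.4)² = 0.045482 kg m².
Thin rod: I_cm = (1/12)ML² = (1/12)(3.5)(0.47)² = 0.064429 kg m²; centre at d = 0.7 m, so I = I_cm + Md² gives I = 0.064429 + (3.5)(0.7)² = 1.7794 kg m².
Total I = 0.045482 + 1.7794 = 1.8249 kg m².

1.82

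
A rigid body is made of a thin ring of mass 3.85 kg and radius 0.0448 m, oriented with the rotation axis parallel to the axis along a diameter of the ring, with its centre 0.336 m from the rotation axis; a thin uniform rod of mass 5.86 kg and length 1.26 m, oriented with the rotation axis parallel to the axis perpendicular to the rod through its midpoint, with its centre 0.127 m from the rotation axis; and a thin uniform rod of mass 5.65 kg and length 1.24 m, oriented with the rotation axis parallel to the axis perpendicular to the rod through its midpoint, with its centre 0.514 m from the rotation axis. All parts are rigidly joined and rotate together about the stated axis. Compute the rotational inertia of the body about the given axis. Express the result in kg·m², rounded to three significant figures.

Thin ring: I_cm = (1/2)MR² = (1/2)(3.85)(0.0448)² = 0.0038636 kg·m²; centre at d = 0.336 m, so I = I_cm + Md² gives I = 0.0038636 + (3.85)(0.336)² = 0.43851 kg·m².
Thin rod: I_cm = (1/12)ML² = (1/12)(5.86)(1.26)² = 0.77528 kg·m²; centre at d = 0.127 m, so I = I_cm + Md² gives I = 0.77528 + (5.86)(0.127)² = 0.86979 kg·m².
Thin rod: I_cm = (1/12)ML² = (1/12)(5.65)(1.24)² = 0.72395 kg·m²; centre at d = 0.514 m, so I = I_cm + Md² gives I = 0.72395 + (5.65)(0.514)² = 2.2167 kg·m².
Total I = 0.43851 + 0.86979 + 2.2167 = 3.525 kg·m².

3.52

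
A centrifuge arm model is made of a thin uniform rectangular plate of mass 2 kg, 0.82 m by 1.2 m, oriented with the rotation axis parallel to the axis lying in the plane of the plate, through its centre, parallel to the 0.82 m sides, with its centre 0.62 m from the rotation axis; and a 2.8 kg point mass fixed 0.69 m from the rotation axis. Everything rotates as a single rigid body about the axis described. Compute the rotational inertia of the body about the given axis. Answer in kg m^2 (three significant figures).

Rectangular plate: I_cm = (1/12)Mb² = (1/12)(2)(1.2)² = 0.24 kg m^2; centre at d = 0.62 m, so I = I_cm + Md² gives I = 0.24 + (2)(0.62)² = 1.0088 kg m^2.
Point mass: I_cm = 0; centre at d = 0.69 m, so I = I_cm + Md² gives I = 0 + (2.8)(0.69)² = 1.3331 kg m^2.
Total I = 1.0088 + 1.3331 = 2.3419 kg m^2.

2.34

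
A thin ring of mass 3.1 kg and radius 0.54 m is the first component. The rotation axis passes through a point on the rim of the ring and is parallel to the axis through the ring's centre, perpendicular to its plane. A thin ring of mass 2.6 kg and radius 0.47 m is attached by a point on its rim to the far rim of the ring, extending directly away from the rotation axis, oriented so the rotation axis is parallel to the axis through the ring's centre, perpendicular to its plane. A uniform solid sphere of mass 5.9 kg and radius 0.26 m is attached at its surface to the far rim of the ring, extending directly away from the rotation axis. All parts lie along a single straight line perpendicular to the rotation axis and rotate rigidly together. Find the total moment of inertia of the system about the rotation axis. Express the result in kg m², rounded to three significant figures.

39.5

Thin ring: I_cm = MR² = (3.1)(0.54)² = 0.90396 kg m²; centre at d = 0.54 m, so the parallel axis theorem gives I = 0.90396 + (3.1)(0.54)² = 1.8079 kg m².
Thin ring: I_cm = MR² = (2.6)(0.47)² = 0.57434 kg m²; centre at d = 0.54 + 0.54 + 0.47 = 1.55 m, so the parallel axis theorem gives I = 0.57434 + (2.6)(1.55)² = 6.8208 kg m².
Solid sphere: I_cm = (2/5)MR² = (2/5)(5.9)(0.26)² = 0.15954 kg m²; centre at d = 0.54 + 0.54 + 0.47 + 0.47 + 0.26 = 2.28 m, so the parallel axis theorem gives I = 0.15954 + (5.9)(2.28)² = 30.83 kg m².
Total I = 1.8079 + 6.8208 + 30.83 = 39.459 kg m².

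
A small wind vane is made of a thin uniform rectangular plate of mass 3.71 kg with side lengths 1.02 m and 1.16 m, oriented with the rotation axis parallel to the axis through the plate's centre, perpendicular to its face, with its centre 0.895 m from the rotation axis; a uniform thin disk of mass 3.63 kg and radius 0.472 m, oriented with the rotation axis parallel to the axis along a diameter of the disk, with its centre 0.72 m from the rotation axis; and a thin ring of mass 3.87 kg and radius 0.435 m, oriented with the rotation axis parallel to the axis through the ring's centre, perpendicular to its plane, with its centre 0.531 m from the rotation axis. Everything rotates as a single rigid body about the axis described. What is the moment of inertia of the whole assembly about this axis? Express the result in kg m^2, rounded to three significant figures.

7.62

Rectangular plate: I_cm = (1/12)M(a²+b²) = (1/12)(3.71)[(1.02)² + (1.16)²] = 0.73767 kg m^2; centre at d = 0.895 m, so the parallel axis theorem gives I = 0.73767 + (3.71)(0.895)² = 3.7095 kg m^2.
Thin disk: I_cm = (1/4)MR² = (1/4)(3.63)(0.472)² = 0.20218 kg m^2; centre at d = 0.72 m, so the parallel axis theorem gives I = 0.20218 + (3.63)(0.72)² = 2.084 kg m^2.
Thin ring: I_cm = MR² = (3.87)(0.435)² = 0.7323 kg m^2; centre at d = 0.531 m, so the parallel axis theorem gives I = 0.7323 + (3.87)(0.531)² = 1.8235 kg m^2.
Total I = 3.7095 + 2.084 + 1.8235 = 7.6169 kg m^2.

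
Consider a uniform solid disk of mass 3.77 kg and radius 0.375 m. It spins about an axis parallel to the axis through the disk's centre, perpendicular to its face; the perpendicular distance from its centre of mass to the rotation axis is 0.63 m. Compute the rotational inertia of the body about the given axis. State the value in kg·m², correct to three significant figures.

1.76

I_cm = (1/2)MR² = (1/2)(3.77)(0.375)² = 0.26508 kg·m²; centre at d = 0.63 m, so the parallel axis theorem gives I = 0.26508 + (3.77)(0.63)² = 1.7614 kg·m².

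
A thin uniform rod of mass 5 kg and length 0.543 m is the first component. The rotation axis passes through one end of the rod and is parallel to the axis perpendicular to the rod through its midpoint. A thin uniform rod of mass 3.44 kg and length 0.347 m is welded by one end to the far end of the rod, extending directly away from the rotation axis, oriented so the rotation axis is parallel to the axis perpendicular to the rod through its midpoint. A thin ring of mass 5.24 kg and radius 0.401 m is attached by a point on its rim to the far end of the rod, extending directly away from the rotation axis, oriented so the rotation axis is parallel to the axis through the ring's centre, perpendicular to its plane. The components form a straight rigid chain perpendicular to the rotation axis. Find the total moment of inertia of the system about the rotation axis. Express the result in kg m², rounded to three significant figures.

Thin rod: I_cm = (1/12)ML² = (1/12)(5)(0.543)² = 0.12285 kg m²; centre at d = 0.2715 m, so I = I_cm + Md² gives I = 0.12285 + (5)(0.2715)² = 0.49142 kg m².
Thin rod: I_cm = (1/12)ML² = (1/12)(3.44)(0.347)² = 0.034517 kg m²; centre at d = 0.2715 + 0.2715 + 0.1735 = 0.7165 m, so I = I_cm + Md² gives I = 0.034517 + (3.44)(0.7165)² = 1.8005 kg m².
Thin ring: I_cm = MR² = (5.24)(0.401)² = 0.8426 kg m²; centre at d = 0.2715 + 0.2715 + 0.1735 + 0.1735 + 0.401 = 1.291 m, so I = I_cm + Md² gives I = 0.8426 + (5.24)(1.291)² = 9.576 kg m².
Total I = 0.49142 + 1.8005 + 9.576 = 11.868 kg m².

11.9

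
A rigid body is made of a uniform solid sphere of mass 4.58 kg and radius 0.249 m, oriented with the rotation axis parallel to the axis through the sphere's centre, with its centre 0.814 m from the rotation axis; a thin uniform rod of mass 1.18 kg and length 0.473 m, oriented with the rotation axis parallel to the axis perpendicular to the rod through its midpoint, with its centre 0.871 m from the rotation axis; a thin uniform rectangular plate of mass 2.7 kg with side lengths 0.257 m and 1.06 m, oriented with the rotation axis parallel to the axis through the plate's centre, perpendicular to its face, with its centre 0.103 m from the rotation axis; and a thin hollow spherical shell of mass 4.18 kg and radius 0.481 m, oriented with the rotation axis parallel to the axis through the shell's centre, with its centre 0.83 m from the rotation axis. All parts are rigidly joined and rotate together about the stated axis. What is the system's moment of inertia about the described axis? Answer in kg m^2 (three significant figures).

Solid sphere: I_cm = (2/5)MR² = (2/5)(4.58)(0.249)² = 0.11359 kg m^2; centre at d = 0.814 m, so the parallel axis theorem gives I = 0.11359 + (4.58)(0.814)² = 3.1483 kg m^2.
Thin rod: I_cm = (1/12)ML² = (1/12)(1.18)(0.473)² = 0.022 kg m^2; centre at d = 0.871 m, so the parallel axis theorem gives I = 0.022 + (1.18)(0.871)² = 0.9172 kg m^2.
Rectangular plate: I_cm = (1/12)M(a²+b²) = (1/12)(2.7)[(0.257)² + (1.06)²] = 0.26767 kg m^2; centre at d = 0.103 m, so the parallel axis theorem gives I = 0.26767 + (2.7)(0.103)² = 0.29632 kg m^2.
Spherical shell: I_cm = (2/3)MR² = (2/3)(4.18)(0.481)² = 0.64473 kg m^2; centre at d = 0.83 m, so the parallel axis theorem gives I = 0.64473 + (4.18)(0.83)² = 3.5243 kg m^2.
Total I = 3.1483 + 0.9172 + 0.29632 + 3.5243 = 7.8861 kg m^2.

7.89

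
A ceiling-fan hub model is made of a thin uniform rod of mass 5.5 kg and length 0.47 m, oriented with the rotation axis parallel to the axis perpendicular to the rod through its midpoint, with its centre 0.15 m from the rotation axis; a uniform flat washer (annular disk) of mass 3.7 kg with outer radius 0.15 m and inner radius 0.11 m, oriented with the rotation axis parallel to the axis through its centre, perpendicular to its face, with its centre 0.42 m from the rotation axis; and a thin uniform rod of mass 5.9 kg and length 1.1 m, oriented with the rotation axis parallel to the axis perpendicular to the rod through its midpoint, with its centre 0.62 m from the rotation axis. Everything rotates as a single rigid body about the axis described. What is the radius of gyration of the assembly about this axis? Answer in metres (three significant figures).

0.502

Thin rod: I_cm = (1/12)ML² = (1/12)(5.5)(0.47)² = 0.10125 kg m²; centre at d = 0.15 m, so the parallel axis theorem gives I = 0.10125 + (5.5)(0.15)² = 0.225 kg m².
Annular disk: I_cm = (1/2)M(R²+r²) = (1/2)(3.7)[(0.15)² + (0.11)²] = 0.06401 kg m²; centre at d = 0.42 m, so the parallel axis theorem gives I = 0.06401 + (3.7)(0.42)² = 0.71669 kg m².
Thin rod: I_cm = (1/12)ML² = (1/12)(5.9)(1.1)² = 0.59492 kg m²; centre at d = 0.62 m, so the parallel axis theorem gives I = 0.59492 + (5.9)(0.62)² = 2.8629 kg m².
Total I = 3.8046 kg m²; total mass M = 15.1 kg.
k = √(I/M) = √(3.8046/15.1) = 0.50195 m.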